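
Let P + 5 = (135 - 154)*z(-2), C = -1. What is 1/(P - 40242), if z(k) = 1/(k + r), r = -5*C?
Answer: -3/120760 ≈ -2.4843e-5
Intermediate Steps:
r = 5 (r = -5*(-1) = 5)
z(k) = 1/(5 + k) (z(k) = 1/(k + 5) = 1/(5 + k))
P = -34/3 (P = -5 + (135 - 154)/(5 - 2) = -5 - 19/3 = -34/3 ≈ -11.333)
1/(P - 40242) = 1/(-34/3 - 40242) = 1/(-120760/3) = -3/120760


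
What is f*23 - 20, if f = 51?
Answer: 1153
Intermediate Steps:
f*23 - 20 = 51*23 - 20 = 1173 - 20 = 1153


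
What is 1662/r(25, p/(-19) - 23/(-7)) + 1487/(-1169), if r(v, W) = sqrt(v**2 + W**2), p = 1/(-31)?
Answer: -1487/1169 + 6852426*sqrt(10808166541)/10808166541 ≈ 64.641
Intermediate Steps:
p = -1/31 ≈ -0.032258
r(v, W) = sqrt(W**2 + v**2)
1662/r(25, p/(-19) - 23/(-7)) + 1487/(-1169) = 1662/(sqrt((-1/31/(-19) - 23/(-7))**2 + 25**2)) + 1487/(-1169) = 1662/(sqrt((-1/31*(-1/19) - 23*(-1/7))**2 + 625)) + 1487*(-1/1169) = 1662/(sqrt((1/589 + 23/7)**2 + 625)) - 1487/1169 = 1662/(sqrt((13554/4123)**2 + 625)) - 1487/1169 = 1662/(sqrt(183710916/16999129 + 625)) - 1487/1169 = 1662/(sqrt(10808166541/16999129)) - 1487/1169 = 1662/((sqrt(10808166541)/4123)) - 1487/1169 = 1662*(4123*sqrt(10808166541)/10808166541) - 1487/1169 = 6852426*sqrt(10808166541)/10808166541 - 1487/1169 = -1487/1169 + 6852426*sqrt(10808166541)/10808166541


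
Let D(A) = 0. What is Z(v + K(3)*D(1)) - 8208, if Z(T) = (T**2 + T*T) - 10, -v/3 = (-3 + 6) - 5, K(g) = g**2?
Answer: -8146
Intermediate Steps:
v = 6 (v = -3*((-3 + 6) - 5) = -3*(3 - 5) = -3*(-2) = 6)
Z(T) = -10 + 2*T**2 (Z(T) = (T**2 + T**2) - 10 = 2*T**2 - 10 = -10 + 2*T**2)
Z(v + K(3)*D(1)) - 8208 = (-10 + 2*(6 + 3**2*0)**2) - 8208 = (-10 + 2*(6 + 9*0)**2) - 8208 = (-10 + 2*(6 + 0)**2) - 8208 = (-10 + 2*6**2) - 8208 = (-10 + 2*36) - 8208 = (-10 + 72) - 8208 = 62 - 8208 = -8146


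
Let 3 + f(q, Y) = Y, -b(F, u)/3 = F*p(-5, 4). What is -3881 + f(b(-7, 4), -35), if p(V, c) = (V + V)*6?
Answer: -3919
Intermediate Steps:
p(V, c) = 12*V (p(V, c) = (2*V)*6 = 12*V)
b(F, u) = 180*F (b(F, u) = -3*F*12*(-5) = -3*F*(-60) = -(-180)*F = 180*F)
f(q, Y) = -3 + Y
-3881 + f(b(-7, 4), -35) = -3881 + (-3 - 35) = -3881 - 38 = -3919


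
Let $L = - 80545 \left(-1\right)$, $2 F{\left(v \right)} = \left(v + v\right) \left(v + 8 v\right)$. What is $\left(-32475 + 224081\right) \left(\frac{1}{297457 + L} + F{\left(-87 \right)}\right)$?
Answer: $\frac{2466915202102129}{189001} \approx 1.3052 \cdot 10^{10}$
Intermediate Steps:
$F{\left(v \right)} = 9 v^{2}$ ($F{\left(v \right)} = \frac{\left(v + v\right) \left(v + 8 v\right)}{2} = \frac{2 v 9 v}{2} = \frac{18 v^{2}}{2} = 9 v^{2}$)
$L = 80545$ ($L = \left(-1\right) \left(-80545\right) = 80545$)
$\left(-32475 + 224081\right) \left(\frac{1}{297457 + L} + F{\left(-87 \right)}\right) = \left(-32475 + 224081\right) \left(\frac{1}{297457 + 80545} + 9 \left(-87\right)^{2}\right) = 191606 \left(\frac{1}{378002} + 9 \cdot 7569\right) = 191606 \left(\frac{1}{378002} + 68121\right) = 191606 \cdot \frac{25749874243}{378002} = \frac{2466915202102129}{189001}$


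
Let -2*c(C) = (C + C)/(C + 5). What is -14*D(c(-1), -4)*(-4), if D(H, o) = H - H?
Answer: 0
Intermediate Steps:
c(C) = -C/(5 + C) (c(C) = -(C + C)/(2*(C + 5)) = -2*C/(2*(5 + C)) = -C/(5 + C))
D(H, o) = 0
-14*D(c(-1), -4)*(-4) = -14*0*(-4) = 0*(-4) = 0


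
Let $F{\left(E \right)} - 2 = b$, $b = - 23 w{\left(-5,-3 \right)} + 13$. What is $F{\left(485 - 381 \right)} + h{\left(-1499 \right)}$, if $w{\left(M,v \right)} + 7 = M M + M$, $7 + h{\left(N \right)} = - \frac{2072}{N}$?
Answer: $- \frac{434137}{1499} \approx -289.62$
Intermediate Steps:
$h{\left(N \right)} = -7 - \frac{2072}{N}$
$w{\left(M,v \right)} = -7 + M + M^{2}$ ($w{\left(M,v \right)} = -7 + \left(M M + M\right) = -7 + \left(M^{2} + M\right) = -7 + \left(M + M^{2}\right) = -7 + M + M^{2}$)
$b = -286$ ($b = - 23 \left(-7 - 5 + \left(-5\right)^{2}\right) + 13 = - 23 \left(-7 - 5 + 25\right) + 13 = \left(-23\right) 13 + 13 = -299 + 13 = -286$)
$F{\left(E \right)} = -284$ ($F{\left(E \right)} = 2 - 286 = -284$)
$F{\left(485 - 381 \right)} + h{\left(-1499 \right)} = -284 - \left(7 + \frac{2072}{-1499}\right) = -284 - \frac{8421}{1499} = - \frac{434137}{1499}$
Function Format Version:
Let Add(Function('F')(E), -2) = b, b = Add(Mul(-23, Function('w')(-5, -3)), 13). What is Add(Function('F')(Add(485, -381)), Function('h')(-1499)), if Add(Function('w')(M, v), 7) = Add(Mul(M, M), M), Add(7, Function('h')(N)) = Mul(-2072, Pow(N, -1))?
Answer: Rational(-434137, 1499) ≈ -289.62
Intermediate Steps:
Function('h')(N) = Add(-7, Mul(-2072, Pow(N, -1)))
Function('w')(M, v) = Add(-7, M, Pow(M, 2)) (Function('w')(M, v) = Add(-7, Add(Mul(M, M), M)) = Add(-7, Add(Pow(M, 2), M)) = Add(-7, Add(M, Pow(M, 2))) = Add(-7, M, Pow(M, 2)))
b = -286 (b = Add(Mul(-23, Add(-7, -5, Pow(-5, 2))), 13) = Add(Mul(-23, Add(-7, -5, 25)), 13) = Add(Mul(-23, 13), 13) = Add(-299, 13) = -286)
Function('F')(E) = -284 (Function('F')(E) = Add(2, -286) = -284)
Add(Function('F')(Add(485, -381)), Function('h')(-1499)) = Add(-284, Add(-7, Mul(-2072, Pow(-1499, -1)))) = Add(-284, Add(-7, Mul(-2072, Rational(-1, 1499)))) = Add(-284, Add(-7, Rational(2072, 1499))) = Add(-284, Rational(-8421, 1499)) = Rational(-434137, 1499)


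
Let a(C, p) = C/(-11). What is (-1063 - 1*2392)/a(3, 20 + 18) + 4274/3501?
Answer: 44356109/3501 ≈ 12670.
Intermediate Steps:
a(C, p) = -C/11 (a(C, p) = C*(-1/11) = -C/11)
(-1063 - 1*2392)/a(3, 20 + 18) + 4274/3501 = (-1063 - 1*2392)/((-1/11*3)) + 4274/3501 = (-1063 - 2392)/(-3/11) + 4274*(1/3501) = -3455*(-11/3) + 4274/3501 = 38005/3 + 4274/3501 = 44356109/3501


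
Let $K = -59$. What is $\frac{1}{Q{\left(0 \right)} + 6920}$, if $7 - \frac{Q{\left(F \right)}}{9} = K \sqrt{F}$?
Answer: $\frac{1}{6983} \approx 0.0001432$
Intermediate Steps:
$Q{\left(F \right)} = 63 + 531 \sqrt{F}$ ($Q{\left(F \right)} = 63 - 9 \left(- 59 \sqrt{F}\right) = 63 + 531 \sqrt{F}$)
$\frac{1}{Q{\left(0 \right)} + 6920} = \frac{1}{\left(63 + 531 \sqrt{0}\right) + 6920} = \frac{1}{\left(63 + 531 \cdot 0\right) + 6920} = \frac{1}{\left(63 + 0\right) + 6920} = \frac{1}{63 + 6920} = \frac{1}{6983}$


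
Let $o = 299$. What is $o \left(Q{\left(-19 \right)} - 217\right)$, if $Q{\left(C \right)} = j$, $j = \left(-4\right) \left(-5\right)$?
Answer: $-58903$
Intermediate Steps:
$j = 20$
$Q{\left(C \right)} = 20$
$o \left(Q{\left(-19 \right)} - 217\right) = 299 \left(20 - 217\right) = 299 \left(-197\right) = -58903$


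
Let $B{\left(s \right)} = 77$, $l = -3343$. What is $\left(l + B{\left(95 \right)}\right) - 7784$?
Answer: $-11050$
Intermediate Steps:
$\left(l + B{\left(95 \right)}\right) - 7784 = \left(-3343 + 77\right) - 7784 = -3266 - 7784 = -11050$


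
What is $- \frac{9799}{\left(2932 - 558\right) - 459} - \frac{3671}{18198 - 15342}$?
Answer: $- \frac{35015909}{5469240} \approx -6.4023$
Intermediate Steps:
$- \frac{9799}{\left(2932 - 558\right) - 459} - \frac{3671}{18198 - 15342} = - \frac{9799}{2374 - 459} - \frac{3671}{18198 - 15342} = - \frac{9799}{1915} - \frac{3671}{2856} = - \frac{35015909}{5469240}$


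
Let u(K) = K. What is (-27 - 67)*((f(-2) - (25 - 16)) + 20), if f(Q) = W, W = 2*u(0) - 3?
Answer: -752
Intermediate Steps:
W = -3 (W = 2*0 - 3 = 0 - 3 = -3)
f(Q) = -3
(-27 - 67)*((f(-2) - (25 - 16)) + 20) = (-27 - 67)*((-3 - (25 - 16)) + 20) = -94*((-3 - 1*9) + 20) = -94*((-3 - 9) + 20) = -94*(-12 + 20) = -94*8 = -752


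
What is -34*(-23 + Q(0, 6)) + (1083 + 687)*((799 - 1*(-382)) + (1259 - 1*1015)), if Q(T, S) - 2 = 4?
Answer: 2522828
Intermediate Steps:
Q(T, S) = 6 (Q(T, S) = 2 + 4 = 6)
-34*(-23 + Q(0, 6)) + (1083 + 687)*((799 - 1*(-382)) + (1259 - 1*1015)) = -34*(-23 + 6) + (1083 + 687)*((799 - 1*(-382)) + (1259 - 1*1015)) = -34*(-17) + 1770*((799 + 382) + (1259 - 1015)) = 578 + 1770*(1181 + 244) = 578 + 1770*1425 = 578 + 2522250 = 2522828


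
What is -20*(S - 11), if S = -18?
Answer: 580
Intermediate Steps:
-20*(S - 11) = -20*(-18 - 11) = -20*(-29) = 580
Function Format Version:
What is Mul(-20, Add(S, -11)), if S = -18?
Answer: 580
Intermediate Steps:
Mul(-20, Add(S, -11)) = Mul(-20, Add(-18, -11)) = Mul(-20, -29) = 580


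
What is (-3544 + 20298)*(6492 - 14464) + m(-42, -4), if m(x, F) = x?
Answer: -133562930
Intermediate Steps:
(-3544 + 20298)*(6492 - 14464) + m(-42, -4) = (-3544 + 20298)*(6492 - 14464) - 42 = 16754*(-7972) - 42 = -133562888 - 42 = -133562930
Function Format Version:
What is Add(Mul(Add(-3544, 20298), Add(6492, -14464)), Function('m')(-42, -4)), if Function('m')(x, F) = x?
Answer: -133562930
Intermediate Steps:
Add(Mul(Add(-3544, 20298), Add(6492, -14464)), Function('m')(-42, -4)) = Add(Mul(Add(-3544, 20298), Add(6492, -14464)), -42) = Add(Mul(16754, -7972), -42) = Add(-133562888, -42) = -133562930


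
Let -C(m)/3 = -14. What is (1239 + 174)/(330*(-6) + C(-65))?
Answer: -471/646 ≈ -0.72910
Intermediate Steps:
C(m) = 42 (C(m) = -3*(-14) = 42)
(1239 + 174)/(330*(-6) + C(-65)) = (1239 + 174)/(330*(-6) + 42) = 1413/(-1980 + 42) = 1413/(-1938) = 1413*(-1/1938) = -471/646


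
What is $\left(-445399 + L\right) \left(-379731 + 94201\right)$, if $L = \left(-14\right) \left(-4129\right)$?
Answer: $110669429290$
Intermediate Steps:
$L = 57806$
$\left(-445399 + L\right) \left(-379731 + 94201\right) = \left(-445399 + 57806\right) \left(-379731 + 94201\right) = \left(-387593\right) \left(-285530\right) = 110669429290$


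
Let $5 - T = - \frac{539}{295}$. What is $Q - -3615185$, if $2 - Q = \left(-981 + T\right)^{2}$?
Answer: $\frac{232023809514}{87025} \approx 2.6662 \cdot 10^{6}$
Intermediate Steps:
$T = \frac{2014}{295}$ ($T = 5 - - \frac{539}{295} = 5 + \frac{539}{295} = \frac{2014}{295} \approx 6.8271$)
$Q = - \frac{82587665111}{87025}$ ($Q = 2 - \left(-981 + \frac{2014}{295}\right)^{2} = 2 - \left(- \frac{287381}{295}\right)^{2} = 2 - \frac{82587839161}{87025} = - \frac{82587665111}{87025} \approx -9.4901 \cdot 10^{5}$)
$Q - -3615185 = - \frac{82587665111}{87025} - -3615185 = - \frac{82587665111}{87025} + 3615185 = \frac{232023809514}{87025}$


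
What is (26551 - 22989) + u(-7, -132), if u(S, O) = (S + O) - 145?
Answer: 3278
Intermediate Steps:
u(S, O) = -145 + O + S (u(S, O) = (O + S) - 145 = -145 + O + S)
(26551 - 22989) + u(-7, -132) = (26551 - 22989) + (-145 - 132 - 7) = 3562 - 284 = 3278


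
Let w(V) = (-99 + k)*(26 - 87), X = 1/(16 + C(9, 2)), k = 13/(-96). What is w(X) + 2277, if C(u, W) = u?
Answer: 799129/96 ≈ 8324.3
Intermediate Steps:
k = -13/96 (k = 13*(-1/96) = -13/96 ≈ -0.13542)
X = 1/25 (X = 1/(16 + 9) = 1/25 ≈ 0.040000)
w(V) = 580537/96 (w(V) = (-99 - 13/96)*(26 - 87) = -9517/96*(-61) = 580537/96)
w(X) + 2277 = 580537/96 + 2277 = 799129/96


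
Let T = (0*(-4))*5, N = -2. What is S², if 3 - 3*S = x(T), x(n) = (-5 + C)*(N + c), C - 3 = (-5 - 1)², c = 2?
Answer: 1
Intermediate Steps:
C = 39 (C = 3 + (-5 - 1)² = 3 + (-6)² = 3 + 36 = 39)
T = 0 (T = 0*5 = 0)
x(n) = 0 (x(n) = (-5 + 39)*(-2 + 2) = 34*0 = 0)
S = 1 (S = 1 - ⅓*0 = 1 + 0 = 1)
S² = 1² = 1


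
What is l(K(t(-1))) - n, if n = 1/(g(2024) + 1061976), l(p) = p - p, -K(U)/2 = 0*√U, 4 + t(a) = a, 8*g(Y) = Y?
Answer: -1/1062229 ≈ -9.4142e-7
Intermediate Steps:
g(Y) = Y/8
t(a) = -4 + a
K(U) = 0 (K(U) = -0*√U = -2*0 = 0)
l(p) = 0
n = 1/1062229 (n = 1/((⅛)*2024 + 1061976) = 1/(253 + 1061976) = 1/1062229 ≈ 9.4142e-7)
l(K(t(-1))) - n = 0 - 1*1/1062229 = 0 - 1/1062229 = -1/1062229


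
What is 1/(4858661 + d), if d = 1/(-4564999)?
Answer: 4564999/22179782606338 ≈ 2.0582e-7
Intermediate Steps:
d = -1/4564999 ≈ -2.1906e-7
1/(4858661 + d) = 1/(4858661 - 1/4564999) = 1/(22179782606338/4564999) = 4564999/22179782606338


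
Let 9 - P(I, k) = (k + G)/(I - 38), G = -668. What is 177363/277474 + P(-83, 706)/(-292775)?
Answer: 128222633023/200606765150 ≈ 0.63917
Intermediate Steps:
P(I, k) = 9 - (-668 + k)/(-38 + I) (P(I, k) = 9 - (k - 668)/(I - 38) = 9 - (-668 + k)/(-38 + I))
177363/277474 + P(-83, 706)/(-292775) = 177363/277474 + ((326 - 1*706 + 9*(-83))/(-38 - 83))/(-292775) = 177363*(1/277474) + ((326 - 706 - 747)/(-121))*(-1/292775) = 177363/277474 - 1/121*(-1127)*(-1/292775) = 177363/277474 + (1127/121)*(-1/292775) = 177363/277474 - 23/722975 = 128222633023/200606765150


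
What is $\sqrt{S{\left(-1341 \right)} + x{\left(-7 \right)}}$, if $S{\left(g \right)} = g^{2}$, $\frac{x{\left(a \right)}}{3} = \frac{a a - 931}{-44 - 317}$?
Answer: $\frac{3 \sqrt{72131343}}{19} \approx 1341.0$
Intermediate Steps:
$x{\left(a \right)} = \frac{147}{19} - \frac{3 a^{2}}{361}$ ($x{\left(a \right)} = 3 \frac{a a - 931}{-44 - 317} = 3 \frac{a^{2} - 931}{-361} = 3 \left(-931 + a^{2}\right) \left(- \frac{1}{361}\right) = 3 \left(\frac{49}{19} - \frac{a^{2}}{361}\right) = \frac{147}{19} - \frac{3 a^{2}}{361}$)
$\sqrt{S{\left(-1341 \right)} + x{\left(-7 \right)}} = \sqrt{\left(-1341\right)^{2} + \left(\frac{147}{19} - \frac{3 \left(-7\right)^{2}}{361}\right)} = \sqrt{1798281 + \left(\frac{147}{19} - \frac{147}{361}\right)} = \sqrt{1798281 + \frac{2646}{361}} = \sqrt{\frac{649182087}{361}} = \frac{3 \sqrt{72131343}}{19}$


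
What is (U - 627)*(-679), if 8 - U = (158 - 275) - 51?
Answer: 306229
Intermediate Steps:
U = 176 (U = 8 - ((158 - 275) - 51) = 8 - (-117 - 51) = 8 - 1*(-168) = 8 + 168 = 176)
(U - 627)*(-679) = (176 - 627)*(-679) = -451*(-679) = 306229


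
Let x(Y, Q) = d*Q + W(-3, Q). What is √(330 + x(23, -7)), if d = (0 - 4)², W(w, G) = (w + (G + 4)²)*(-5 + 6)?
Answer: 4*√14 ≈ 14.967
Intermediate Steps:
W(w, G) = w + (4 + G)² (W(w, G) = (w + (4 + G)²)*1 = w + (4 + G)²)
d = 16 (d = (-4)² = 16)
x(Y, Q) = -3 + (4 + Q)² + 16*Q (x(Y, Q) = 16*Q + (-3 + (4 + Q)²) = -3 + (4 + Q)² + 16*Q)
√(330 + x(23, -7)) = √(330 + (13 + (-7)² + 24*(-7))) = √(330 + (13 + 49 - 168)) = √(330 - 106) = √224 = 4*√14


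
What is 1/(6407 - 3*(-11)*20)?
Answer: 1/7067 ≈ 0.00014150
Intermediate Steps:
1/(6407 - 3*(-11)*20) = 1/(6407 + 33*20) = 1/(6407 + 660) = 1/7067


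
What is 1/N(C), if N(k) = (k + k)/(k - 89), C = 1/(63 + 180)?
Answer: -10813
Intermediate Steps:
C = 1/243 ≈ 0.0041152
N(k) = 2*k/(-89 + k) (N(k) = (2*k)/(-89 + k) = 2*k/(-89 + k))
1/N(C) = 1/(2*(1/243)/(-89 + 1/243)) = 1/(2*(1/243)/(-21626/243)) = 1/(2*(1/243)*(-243/21626)) = 1/(-1/10813) = -10813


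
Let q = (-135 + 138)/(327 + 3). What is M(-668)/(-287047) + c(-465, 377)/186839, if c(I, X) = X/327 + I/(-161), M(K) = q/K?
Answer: 4487420455829953/207473829359316615480 ≈ 2.1629e-5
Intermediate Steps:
q = 1/110 (q = 3/330 = 3*(1/330) = 1/110 ≈ 0.0090909)
M(K) = 1/(110*K)
c(I, X) = -I/161 + X/327 (c(I, X) = X*(1/327) + I*(-1/161) = X/327 - I/161 = -I/161 + X/327)
M(-668)/(-287047) + c(-465, 377)/186839 = ((1/110)/(-668))/(-287047) + (-1/161*(-465) + (1/327)*377)/186839 = ((1/110)*(-1/668))*(-1/287047) + (465/161 + 377/327)*(1/186839) = -1/73480*(-1/287047) + (212752/52647)*(1/186839) = 1/21092213560 + 212752/9836512833 = 4487420455829953/207473829359316615480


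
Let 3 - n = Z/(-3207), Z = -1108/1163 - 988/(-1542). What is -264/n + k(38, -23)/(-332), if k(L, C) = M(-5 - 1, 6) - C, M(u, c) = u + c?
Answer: -252241657555829/2864034914084 ≈ -88.072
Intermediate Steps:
M(u, c) = c + u
Z = -279746/896673 (Z = -1108*1/1163 - 988*(-1/1542) = -1108/1163 + 494/771 = -279746/896673 ≈ -0.31198)
k(L, C) = -C (k(L, C) = (6 + (-5 - 1)) - C = (6 - 6) - C = 0 - C = -C)
n = 8626611187/2875630311 (n = 3 - (-279746)/(896673*(-3207)) = 3 - (-279746)*(-1)/(896673*3207) = 3 - 1*279746/2875630311 = 3 - 279746/2875630311 = 8626611187/2875630311 ≈ 2.9999)
-264/n + k(38, -23)/(-332) = -264/8626611187/2875630311 - 1*(-23)/(-332) = -264*2875630311/8626611187 + 23*(-1/332) = -759166402104/8626611187 - 23/332 = -252241657555829/2864034914084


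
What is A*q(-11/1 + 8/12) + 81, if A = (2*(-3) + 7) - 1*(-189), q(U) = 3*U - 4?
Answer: -6569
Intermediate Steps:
q(U) = -4 + 3*U
A = 190 (A = (-6 + 7) + 189 = 1 + 189 = 190)
A*q(-11/1 + 8/12) + 81 = 190*(-4 + 3*(-11/1 + 8/12)) + 81 = 190*(-4 + 3*(-11*1 + 8*(1/12))) + 81 = 190*(-4 + 3*(-11 + ⅔)) + 81 = 190*(-4 + 3*(-31/3)) + 81 = 190*(-4 - 31) + 81 = 190*(-35) + 81 = -6650 + 81 = -6569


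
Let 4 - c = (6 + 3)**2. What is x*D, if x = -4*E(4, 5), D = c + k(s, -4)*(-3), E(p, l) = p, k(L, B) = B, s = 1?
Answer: 1040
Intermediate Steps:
c = -77 (c = 4 - (6 + 3)**2 = 4 - 1*9**2 = 4 - 1*81 = 4 - 81 = -77)
D = -65 (D = -77 - 4*(-3) = -77 + 12 = -65)
x = -16 (x = -4*4 = -16)
x*D = -16*(-65) = 1040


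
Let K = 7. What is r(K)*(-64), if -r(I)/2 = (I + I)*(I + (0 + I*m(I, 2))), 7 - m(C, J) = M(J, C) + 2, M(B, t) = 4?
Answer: 25088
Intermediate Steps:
m(C, J) = 1 (m(C, J) = 7 - (4 + 2) = 7 - 1*6 = 7 - 6 = 1)
r(I) = -8*I² (r(I) = -2*(I + I)*(I + (0 + I*1)) = -2*2*I*(I + (0 + I)) = -2*2*I*(I + I) = -2*2*I*2*I = -8*I²)
r(K)*(-64) = -8*7²*(-64) = -8*49*(-64) = -392*(-64) = 25088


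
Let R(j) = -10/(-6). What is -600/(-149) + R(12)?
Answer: 2545/447 ≈ 5.6935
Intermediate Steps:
R(j) = 5/3 (R(j) = -10*(-1/6) = 5/3)
-600/(-149) + R(12) = -600/(-149) + 5/3 = -600*(-1)/149 + 5/3 = -50*(-12/149) + 5/3 = 600/149 + 5/3 = 2545/447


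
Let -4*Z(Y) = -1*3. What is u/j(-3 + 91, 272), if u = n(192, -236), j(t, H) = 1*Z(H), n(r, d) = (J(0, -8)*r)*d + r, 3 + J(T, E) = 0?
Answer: 181504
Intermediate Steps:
Z(Y) = ¾ (Z(Y) = -(-1)*3/4 = -¼*(-3) = ¾)
J(T, E) = -3 (J(T, E) = -3 + 0 = -3)
n(r, d) = r - 3*d*r (n(r, d) = (-3*r)*d + r = -3*d*r + r = r - 3*d*r)
j(t, H) = ¾ (j(t, H) = 1*(¾) = ¾)
u = 136128 (u = 192*(1 - 3*(-236)) = 192*(1 + 708) = 192*709 = 136128)
u/j(-3 + 91, 272) = 136128/(¾) = 136128*(4/3) = 181504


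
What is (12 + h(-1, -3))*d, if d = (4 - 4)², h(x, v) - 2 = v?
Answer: 0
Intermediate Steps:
h(x, v) = 2 + v
d = 0 (d = 0² = 0)
(12 + h(-1, -3))*d = (12 + (2 - 3))*0 = (12 - 1)*0 = 11*0 = 0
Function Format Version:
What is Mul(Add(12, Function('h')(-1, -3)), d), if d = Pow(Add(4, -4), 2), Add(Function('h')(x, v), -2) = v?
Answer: 0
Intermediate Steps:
Function('h')(x, v) = Add(2, v)
d = 0 (d = Pow(0, 2) = 0)
Mul(Add(12, Function('h')(-1, -3)), d) = Mul(Add(12, Add(2, -3)), 0) = Mul(Add(12, -1), 0) = Mul(11, 0) = 0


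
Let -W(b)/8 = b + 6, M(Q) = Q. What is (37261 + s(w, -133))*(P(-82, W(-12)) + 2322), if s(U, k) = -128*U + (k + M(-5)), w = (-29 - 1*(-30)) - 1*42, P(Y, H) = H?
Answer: 100419270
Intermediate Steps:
W(b) = -48 - 8*b (W(b) = -8*(b + 6) = -8*(6 + b) = -48 - 8*b)
w = -41 (w = (-29 + 30) - 42 = 1 - 42 = -41)
s(U, k) = -5 + k - 128*U (s(U, k) = -128*U + (k - 5) = -128*U + (-5 + k) = -5 + k - 128*U)
(37261 + s(w, -133))*(P(-82, W(-12)) + 2322) = (37261 + (-5 - 133 - 128*(-41)))*((-48 - 8*(-12)) + 2322) = (37261 + (-5 - 133 + 5248))*((-48 + 96) + 2322) = (37261 + 5110)*(48 + 2322) = 42371*2370 = 100419270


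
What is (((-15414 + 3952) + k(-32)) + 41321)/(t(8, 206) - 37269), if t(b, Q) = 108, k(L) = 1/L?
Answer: -955487/1189152 ≈ -0.80350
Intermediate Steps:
(((-15414 + 3952) + k(-32)) + 41321)/(t(8, 206) - 37269) = (((-15414 + 3952) + 1/(-32)) + 41321)/(108 - 37269) = ((-11462 - 1/32) + 41321)/(-37161) = (-366785/32 + 41321)*(-1/37161) = (955487/32)*(-1/37161) = -955487/1189152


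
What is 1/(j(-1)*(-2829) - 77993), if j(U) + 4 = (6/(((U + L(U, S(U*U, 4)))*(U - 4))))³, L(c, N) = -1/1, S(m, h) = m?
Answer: -125/8411008 ≈ -1.4861e-5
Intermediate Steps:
L(c, N) = -1 (L(c, N) = -1*1 = -1)
j(U) = -4 + 216/((-1 + U)³*(-4 + U)³) (j(U) = -4 + (6/(((U - 1)*(U - 4))))³ = -4 + (6/(((-1 + U)*(-4 + U))))³ = -4 + (6*(1/((-1 + U)*(-4 + U))))³ = -4 + (6/((-1 + U)*(-4 + U)))³ = -4 + 216/((-1 + U)³*(-4 + U)³))
1/(j(-1)*(-2829) - 77993) = 1/((-4 + 216/((-1 - 1)³*(-4 - 1)³))*(-2829) - 77993) = 1/((-4 + 216/((-2)³*(-5)³))*(-2829) - 77993) = 1/((-4 + 216*(-⅛)*(-1/125))*(-2829) - 77993) = 1/((-4 + 27/125)*(-2829) - 77993) = 1/(-473/125*(-2829) - 77993) = 1/(1338117/125 - 77993) = 1/(-8411008/125) = -125/8411008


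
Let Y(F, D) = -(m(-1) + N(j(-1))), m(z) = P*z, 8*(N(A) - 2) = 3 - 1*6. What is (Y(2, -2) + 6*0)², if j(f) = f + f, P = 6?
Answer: 1225/64 ≈ 19.141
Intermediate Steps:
j(f) = 2*f
N(A) = 13/8 (N(A) = 2 + (3 - 1*6)/8 = 2 + (3 - 6)/8 = 2 + (⅛)*(-3) = 2 - 3/8 = 13/8)
m(z) = 6*z
Y(F, D) = 35/8 (Y(F, D) = -(6*(-1) + 13/8) = -(-6 + 13/8) = -1*(-35/8) = 35/8)
(Y(2, -2) + 6*0)² = (35/8 + 6*0)² = (35/8 + 0)² = (35/8)² = 1225/64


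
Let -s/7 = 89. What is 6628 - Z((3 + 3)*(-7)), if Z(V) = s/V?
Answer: 39679/6 ≈ 6613.2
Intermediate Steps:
s = -623 (s = -7*89 = -623)
Z(V) = -623/V
6628 - Z((3 + 3)*(-7)) = 6628 - (-623)/((3 + 3)*(-7)) = 6628 - (-623)/(6*(-7)) = 6628 - (-623)/(-42) = 6628 - (-623)*(-1)/42 = 6628 - 1*89/6 = 6628 - 89/6 = 39679/6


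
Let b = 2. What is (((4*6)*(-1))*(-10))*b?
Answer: 480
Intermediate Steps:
(((4*6)*(-1))*(-10))*b = (((4*6)*(-1))*(-10))*2 = ((24*(-1))*(-10))*2 = -24*(-10)*2 = 240*2 = 480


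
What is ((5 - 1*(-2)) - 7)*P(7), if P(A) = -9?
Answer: 0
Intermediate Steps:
((5 - 1*(-2)) - 7)*P(7) = ((5 - 1*(-2)) - 7)*(-9) = ((5 + 2) - 7)*(-9) = (7 - 7)*(-9) = 0*(-9) = 0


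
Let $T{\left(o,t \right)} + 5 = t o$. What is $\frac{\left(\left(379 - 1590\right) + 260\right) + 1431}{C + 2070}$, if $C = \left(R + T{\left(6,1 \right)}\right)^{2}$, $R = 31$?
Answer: $\frac{240}{1547} \approx 0.15514$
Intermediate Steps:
$T{\left(o,t \right)} = -5 + o t$ ($T{\left(o,t \right)} = -5 + t o = -5 + o t$)
$C = 1024$ ($C = \left(31 + \left(-5 + 6 \cdot 1\right)\right)^{2} = \left(31 + \left(-5 + 6\right)\right)^{2} = \left(31 + 1\right)^{2} = 32^{2} = 1024$)
$\frac{\left(\left(379 - 1590\right) + 260\right) + 1431}{C + 2070} = \frac{\left(\left(379 - 1590\right) + 260\right) + 1431}{1024 + 2070} = \frac{\left(-1211 + 260\right) + 1431}{3094} = \left(-951 + 1431\right) \frac{1}{3094} = 480 \cdot \frac{1}{3094} = \frac{240}{1547}$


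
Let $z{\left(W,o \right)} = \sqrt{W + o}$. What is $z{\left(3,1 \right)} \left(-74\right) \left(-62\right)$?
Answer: $9176$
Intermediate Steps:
$z{\left(3,1 \right)} \left(-74\right) \left(-62\right) = \sqrt{3 + 1} \left(-74\right) \left(-62\right) = \sqrt{4} \left(-74\right) \left(-62\right) = 2 \left(-74\right) \left(-62\right) = \left(-148\right) \left(-62\right) = 9176$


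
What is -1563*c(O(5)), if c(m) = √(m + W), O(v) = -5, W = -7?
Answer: -3126*I*√3 ≈ -5414.4*I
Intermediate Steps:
c(m) = √(-7 + m) (c(m) = √(m - 7) = √(-7 + m))
-1563*c(O(5)) = -1563*√(-7 - 5) = -3126*I*√3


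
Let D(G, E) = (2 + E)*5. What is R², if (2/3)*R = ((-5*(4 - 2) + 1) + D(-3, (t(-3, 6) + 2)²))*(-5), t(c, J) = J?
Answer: 23184225/4 ≈ 5.7961e+6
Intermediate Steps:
D(G, E) = 10 + 5*E
R = -4815/2 (R = 3*(((-5*(4 - 2) + 1) + (10 + 5*(6 + 2)²))*(-5))/2 = 3*(((-5*2 + 1) + (10 + 5*8²))*(-5))/2 = 3*(((-10 + 1) + (10 + 5*64))*(-5))/2 = 3*((-9 + (10 + 320))*(-5))/2 = 3*((-9 + 330)*(-5))/2 = 3*(321*(-5))/2 = (3/2)*(-1605) = -4815/2 ≈ -2407.5)
R² = (-4815/2)² = 23184225/4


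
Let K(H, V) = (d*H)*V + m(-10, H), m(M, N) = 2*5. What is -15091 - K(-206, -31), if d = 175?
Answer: -1132651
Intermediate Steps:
m(M, N) = 10
K(H, V) = 10 + 175*H*V (K(H, V) = (175*H)*V + 10 = 175*H*V + 10 = 10 + 175*H*V)
-15091 - K(-206, -31) = -15091 - (10 + 175*(-206)*(-31)) = -15091 - (10 + 1117550) = -15091 - 1*1117560 = -15091 - 1117560 = -1132651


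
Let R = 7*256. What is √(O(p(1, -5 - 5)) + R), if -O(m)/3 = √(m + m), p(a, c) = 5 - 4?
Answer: √(1792 - 3*√2) ≈ 42.282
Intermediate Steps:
p(a, c) = 1
O(m) = -3*√2*√m (O(m) = -3*√(m + m) = -3*√2*√m)
R = 1792
√(O(p(1, -5 - 5)) + R) = √(-3*√2*√1 + 1792) = √(-3*√2*1 + 1792) = √(-3*√2 + 1792) = √(1792 - 3*√2)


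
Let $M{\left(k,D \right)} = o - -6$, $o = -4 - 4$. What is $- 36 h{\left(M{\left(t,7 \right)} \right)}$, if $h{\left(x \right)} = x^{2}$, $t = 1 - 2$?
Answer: $-144$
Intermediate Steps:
$t = -1$
$o = -8$
$M{\left(k,D \right)} = -2$ ($M{\left(k,D \right)} = -8 - -6 = -8 + 6 = -2$)
$- 36 h{\left(M{\left(t,7 \right)} \right)} = - 36 \left(-2\right)^{2} = \left(-36\right) 4 = -144$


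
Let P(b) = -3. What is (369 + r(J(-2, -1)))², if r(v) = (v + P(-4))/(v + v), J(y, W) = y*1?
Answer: 2193361/16 ≈ 1.3709e+5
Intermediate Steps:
J(y, W) = y
r(v) = (-3 + v)/(2*v) (r(v) = (v - 3)/(v + v) = (-3 + v)/((2*v)) = (-3 + v)*(1/(2*v)) = (-3 + v)/(2*v))
(369 + r(J(-2, -1)))² = (369 + (½)*(-3 - 2)/(-2))² = (369 + (½)*(-½)*(-5))² = (369 + 5/4)² = (1481/4)² = 2193361/16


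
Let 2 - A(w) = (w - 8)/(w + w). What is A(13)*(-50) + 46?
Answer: -577/13 ≈ -44.385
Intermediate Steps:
A(w) = 2 - (-8 + w)/(2*w) (A(w) = 2 - (w - 8)/(w + w) = 2 - (-8 + w)/(2*w))
A(13)*(-50) + 46 = (3/2 + 4/13)*(-50) + 46 = (47/26)*(-50) + 46 = -1175/13 + 46 = -577/13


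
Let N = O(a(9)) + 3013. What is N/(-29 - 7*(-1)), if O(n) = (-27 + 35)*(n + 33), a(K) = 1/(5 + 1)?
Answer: -9835/66 ≈ -149.02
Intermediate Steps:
a(K) = 1/6
O(n) = 264 + 8*n (O(n) = 8*(33 + n) = 264 + 8*n)
N = 9835/3 (N = (264 + 8*(1/6)) + 3013 = (264 + 4/3) + 3013 = 796/3 + 3013 = 9835/3 ≈ 3278.3)
N/(-29 - 7*(-1)) = 9835/(3*(-29 - 7*(-1))) = 9835/(3*(-29 + 7)) = (9835/3)/(-22) = (9835/3)*(-1/22) = -9835/66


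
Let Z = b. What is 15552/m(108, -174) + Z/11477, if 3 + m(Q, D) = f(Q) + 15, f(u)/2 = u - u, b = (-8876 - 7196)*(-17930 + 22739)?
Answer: -62416056/11477 ≈ -5438.4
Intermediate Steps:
b = -77290248 (b = -16072*4809 = -77290248)
f(u) = 0 (f(u) = 2*(u - u) = 2*0 = 0)
Z = -77290248
m(Q, D) = 12 (m(Q, D) = -3 + (0 + 15) = -3 + 15 = 12)
15552/m(108, -174) + Z/11477 = 15552/12 - 77290248/11477 = 15552*(1/12) - 77290248*1/11477 = 1296 - 77290248/11477 = -62416056/11477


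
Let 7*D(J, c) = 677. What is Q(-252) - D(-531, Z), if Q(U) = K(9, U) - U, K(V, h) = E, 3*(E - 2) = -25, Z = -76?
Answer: 3128/21 ≈ 148.95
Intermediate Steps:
E = -19/3 (E = 2 + (1/3)*(-25) = 2 - 25/3 = -19/3 ≈ -6.3333)
D(J, c) = 677/7 (D(J, c) = (1/7)*677 = 677/7)
K(V, h) = -19/3
Q(U) = -19/3 - U
Q(-252) - D(-531, Z) = (-19/3 - 1*(-252)) - 1*677/7 = (-19/3 + 252) - 677/7 = 737/3 - 677/7 = 3128/21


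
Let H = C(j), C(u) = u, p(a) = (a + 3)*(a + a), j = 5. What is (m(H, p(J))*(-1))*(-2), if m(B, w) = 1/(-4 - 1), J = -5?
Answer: -⅖ ≈ -0.40000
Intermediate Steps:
p(a) = 2*a*(3 + a) (p(a) = (3 + a)*(2*a) = 2*a*(3 + a))
H = 5
m(B, w) = -⅕ (m(B, w) = 1/(-5) = -⅕)
(m(H, p(J))*(-1))*(-2) = -⅕*(-1)*(-2) = (⅕)*(-2) = -⅖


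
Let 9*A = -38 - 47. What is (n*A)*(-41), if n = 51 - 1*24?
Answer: 10455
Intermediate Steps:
A = -85/9 (A = (-38 - 47)/9 = (1/9)*(-85) = -85/9 ≈ -9.4444)
n = 27 (n = 51 - 24 = 27)
(n*A)*(-41) = (27*(-85/9))*(-41) = -255*(-41) = 10455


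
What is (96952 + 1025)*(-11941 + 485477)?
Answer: 46395636672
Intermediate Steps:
(96952 + 1025)*(-11941 + 485477) = 97977*473536 = 46395636672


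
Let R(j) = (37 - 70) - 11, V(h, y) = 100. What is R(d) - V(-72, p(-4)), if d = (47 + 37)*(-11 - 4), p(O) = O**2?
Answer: -144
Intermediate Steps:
d = -1260 (d = 84*(-15) = -1260)
R(j) = -44 (R(j) = -33 - 11 = -44)
R(d) - V(-72, p(-4)) = -44 - 1*100 = -44 - 100 = -144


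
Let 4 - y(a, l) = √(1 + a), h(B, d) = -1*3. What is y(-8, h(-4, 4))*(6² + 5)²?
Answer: 6724 - 1681*I*√7 ≈ 6724.0 - 4447.5*I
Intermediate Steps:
h(B, d) = -3
y(a, l) = 4 - √(1 + a)
y(-8, h(-4, 4))*(6² + 5)² = (4 - √(1 - 8))*(6² + 5)² = (4 - √(-7))*(36 + 5)² = (4 - I*√7)*41² = (4 - I*√7)*1681 = 6724 - 1681*I*√7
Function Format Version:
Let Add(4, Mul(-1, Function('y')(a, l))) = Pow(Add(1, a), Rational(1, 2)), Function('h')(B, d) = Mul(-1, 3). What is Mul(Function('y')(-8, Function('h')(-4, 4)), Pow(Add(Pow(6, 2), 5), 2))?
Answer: Add(6724, Mul(-1681, I, Pow(7, Rational(1, 2)))) ≈ Add(6724.0, Mul(-4447.5, I))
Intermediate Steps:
Function('h')(B, d) = -3
Function('y')(a, l) = Add(4, Mul(-1, Pow(Add(1, a), Rational(1, 2))))
Mul(Function('y')(-8, Function('h')(-4, 4)), Pow(Add(Pow(6, 2), 5), 2)) = Mul(Add(4, Mul(-1, Pow(Add(1, -8), Rational(1, 2)))), Pow(Add(Pow(6, 2), 5), 2)) = Mul(Add(4, Mul(-1, Pow(-7, Rational(1, 2)))), Pow(Add(36, 5), 2)) = Mul(Add(4, Mul(-1, Mul(I, Pow(7, Rational(1, 2))))), Pow(41, 2)) = Mul(Add(4, Mul(-1, I, Pow(7, Rational(1, 2)))), 1681) = Add(6724, Mul(-1681, I, Pow(7, Rational(1, 2))))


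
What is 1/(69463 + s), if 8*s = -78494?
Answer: 4/238605 ≈ 1.6764e-5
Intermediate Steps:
s = -39247/4 (s = (⅛)*(-78494) = -39247/4 ≈ -9811.8)
1/(69463 + s) = 1/(69463 - 39247/4) = 1/(238605/4) = 4/238605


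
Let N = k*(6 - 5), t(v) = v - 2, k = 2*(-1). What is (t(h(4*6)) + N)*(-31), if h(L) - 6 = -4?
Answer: 62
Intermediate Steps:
k = -2
h(L) = 2 (h(L) = 6 - 4 = 2)
t(v) = -2 + v
N = -2 (N = -2*(6 - 5) = -2*1 = -2)
(t(h(4*6)) + N)*(-31) = ((-2 + 2) - 2)*(-31) = (0 - 2)*(-31) = -2*(-31) = 62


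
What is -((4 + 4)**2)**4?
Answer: -16777216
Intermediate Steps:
-((4 + 4)**2)**4 = -(8**2)**4 = -1*64**4 = -1*16777216 = -16777216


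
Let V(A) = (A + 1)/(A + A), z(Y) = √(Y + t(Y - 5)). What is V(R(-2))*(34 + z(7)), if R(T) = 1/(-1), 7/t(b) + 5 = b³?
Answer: 0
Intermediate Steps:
t(b) = 7/(-5 + b³)
R(T) = -1
z(Y) = √(Y + 7/(-5 + (-5 + Y)³)) (z(Y) = √(Y + 7/(-5 + (Y - 5)³)) = √(Y + 7/(-5 + (-5 + Y)³)))
V(A) = (1 + A)/(2*A) (V(A) = (1 + A)/((2*A)) = (1 + A)*(1/(2*A)) = (1 + A)/(2*A))
V(R(-2))*(34 + z(7)) = ((½)*(1 - 1)/(-1))*(34 + √((7 + 7*(-5 + (-5 + 7)³))/(-5 + (-5 + 7)³))) = ((½)*(-1)*0)*(34 + √((7 + 7*(-5 + 2³))/(-5 + 2³))) = 0*(34 + √((7 + 7*(-5 + 8))/(-5 + 8))) = 0*(34 + √((7 + 7*3)/3)) = 0*(34 + √((7 + 21)/3)) = 0*(34 + √((⅓)*28)) = 0*(34 + √(28/3)) = 0*(34 + 2*√21/3) = 0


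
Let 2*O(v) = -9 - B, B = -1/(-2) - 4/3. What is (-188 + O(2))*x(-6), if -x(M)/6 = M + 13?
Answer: 16135/2 ≈ 8067.5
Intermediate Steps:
x(M) = -78 - 6*M (x(M) = -6*(M + 13) = -6*(13 + M) = -78 - 6*M)
B = -⅚ (B = -1*(-½) - 4*⅓ = ½ - 4/3 = -⅚ ≈ -0.83333)
O(v) = -49/12 (O(v) = (-9 - 1*(-⅚))/2 = (-9 + ⅚)/2 = (½)*(-49/6) = -49/12)
(-188 + O(2))*x(-6) = (-188 - 49/12)*(-78 - 6*(-6)) = -2305*(-78 + 36)/12 = -2305/12*(-42) = 16135/2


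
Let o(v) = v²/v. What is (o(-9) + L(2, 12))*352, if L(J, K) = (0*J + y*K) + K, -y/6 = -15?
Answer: 381216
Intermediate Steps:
o(v) = v
y = 90 (y = -6*(-15) = 90)
L(J, K) = 91*K (L(J, K) = (0*J + 90*K) + K = (0 + 90*K) + K = 90*K + K = 91*K)
(o(-9) + L(2, 12))*352 = (-9 + 91*12)*352 = (-9 + 1092)*352 = 1083*352 = 381216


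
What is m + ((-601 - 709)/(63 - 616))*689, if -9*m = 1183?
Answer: 7469111/4977 ≈ 1500.7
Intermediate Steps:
m = -1183/9 (m = -⅑*1183 = -1183/9 ≈ -131.44)
m + ((-601 - 709)/(63 - 616))*689 = -1183/9 + ((-601 - 709)/(63 - 616))*689 = -1183/9 - 1310/(-553)*689 = -1183/9 - 1310*(-1/553)*689 = -1183/9 + (1310/553)*689 = -1183/9 + 902590/553 = 7469111/4977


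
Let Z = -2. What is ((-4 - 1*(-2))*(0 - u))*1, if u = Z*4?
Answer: -16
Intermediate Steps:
u = -8 (u = -2*4 = -8)
((-4 - 1*(-2))*(0 - u))*1 = ((-4 - 1*(-2))*(0 - 1*(-8)))*1 = ((-4 + 2)*(0 + 8))*1 = -2*8*1 = -16*1 = -16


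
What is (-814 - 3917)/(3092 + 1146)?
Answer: -4731/4238 ≈ -1.1163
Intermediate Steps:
(-814 - 3917)/(3092 + 1146) = -4731/4238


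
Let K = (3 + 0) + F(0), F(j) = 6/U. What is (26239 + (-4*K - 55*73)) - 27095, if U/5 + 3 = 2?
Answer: -24391/5 ≈ -4878.2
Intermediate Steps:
U = -5 (U = -15 + 5*2 = -15 + 10 = -5)
F(j) = -6/5 (F(j) = 6/(-5) = 6*(-1/5) = -6/5)
K = 9/5 (K = (3 + 0) - 6/5 = 3 - 6/5 = 9/5 ≈ 1.8000)
(26239 + (-4*K - 55*73)) - 27095 = (26239 + (-4*9/5 - 55*73)) - 27095 = (26239 + (-36/5 - 4015)) - 27095 = (26239 - 20111/5) - 27095 = 111084/5 - 27095 = -24391/5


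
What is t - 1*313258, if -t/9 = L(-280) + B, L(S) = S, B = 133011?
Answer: -1507837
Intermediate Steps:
t = -1194579 (t = -9*(-280 + 133011) = -9*132731 = -1194579)
t - 1*313258 = -1194579 - 1*313258 = -1194579 - 313258 = -1507837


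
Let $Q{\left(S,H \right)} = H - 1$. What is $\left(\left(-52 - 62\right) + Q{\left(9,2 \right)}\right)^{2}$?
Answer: $12769$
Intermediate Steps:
$Q{\left(S,H \right)} = -1 + H$
$\left(\left(-52 - 62\right) + Q{\left(9,2 \right)}\right)^{2} = \left(\left(-52 - 62\right) + \left(-1 + 2\right)\right)^{2} = \left(-114 + 1\right)^{2} = \left(-113\right)^{2} = 12769$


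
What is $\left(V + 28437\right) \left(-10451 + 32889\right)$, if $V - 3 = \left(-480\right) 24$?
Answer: $379650960$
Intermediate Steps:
$V = -11517$ ($V = 3 - 11520 = -11517$)
$\left(V + 28437\right) \left(-10451 + 32889\right) = \left(-11517 + 28437\right) \left(-10451 + 32889\right) = 16920 \cdot 22438 = 379650960$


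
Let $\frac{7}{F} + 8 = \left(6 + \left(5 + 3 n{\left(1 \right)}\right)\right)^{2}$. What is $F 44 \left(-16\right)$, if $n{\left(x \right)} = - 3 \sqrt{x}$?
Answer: $1232$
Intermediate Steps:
$F = - \frac{7}{4}$ ($F = \frac{7}{-8 + \left(6 + \left(5 + 3 \left(- 3 \sqrt{1}\right)\right)\right)^{2}} = \frac{7}{-8 + \left(6 + \left(5 + 3 \left(\left(-3\right) 1\right)\right)\right)^{2}} = \frac{7}{-8 + \left(6 + \left(5 + 3 \left(-3\right)\right)\right)^{2}} = \frac{7}{-8 + \left(6 + \left(5 - 9\right)\right)^{2}} = \frac{7}{-8 + \left(6 - 4\right)^{2}} = \frac{7}{-8 + 2^{2}} = \frac{7}{-8 + 4} = \frac{7}{-4} = 7 \left(- \frac{1}{4}\right) = - \frac{7}{4} \approx -1.75$)
$F 44 \left(-16\right) = \left(- \frac{7}{4}\right) 44 \left(-16\right) = \left(-77\right) \left(-16\right) = 1232$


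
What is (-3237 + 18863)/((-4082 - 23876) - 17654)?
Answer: -7813/22806 ≈ -0.34259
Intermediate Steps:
(-3237 + 18863)/((-4082 - 23876) - 17654) = 15626/(-27958 - 17654) = 15626/(-45612) = 15626*(-1/45612) = -7813/22806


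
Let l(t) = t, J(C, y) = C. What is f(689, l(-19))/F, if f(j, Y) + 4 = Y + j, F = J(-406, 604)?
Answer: -333/203 ≈ -1.6404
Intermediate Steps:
F = -406
f(j, Y) = -4 + Y + j (f(j, Y) = -4 + (Y + j) = -4 + Y + j)
f(689, l(-19))/F = (-4 - 19 + 689)/(-406) = 666*(-1/406) = -333/203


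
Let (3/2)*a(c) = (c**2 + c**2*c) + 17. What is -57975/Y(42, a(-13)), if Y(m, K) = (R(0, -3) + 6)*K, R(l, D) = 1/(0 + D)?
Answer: 521775/68374 ≈ 7.6312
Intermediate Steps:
R(l, D) = 1/D
a(c) = 34/3 + 2*c**2/3 + 2*c**3/3 (a(c) = 2*((c**2 + c**2*c) + 17)/3 = 2*((c**2 + c**3) + 17)/3 = 2*(17 + c**2 + c**3)/3 = 34/3 + 2*c**2/3 + 2*c**3/3)
Y(m, K) = 17*K/3 (Y(m, K) = (1/(-3) + 6)*K = (-1/3 + 6)*K = 17*K/3)
-57975/Y(42, a(-13)) = -57975*3/(17*(34/3 + (2/3)*(-13)**2 + (2/3)*(-13)**3)) = -57975*3/(17*(34/3 + (2/3)*169 + (2/3)*(-2197))) = -57975*3/(17*(34/3 + 338/3 - 4394/3)) = -57975/((17/3)*(-4022/3)) = -57975/(-68374/9) = -57975*(-9/68374) = 521775/68374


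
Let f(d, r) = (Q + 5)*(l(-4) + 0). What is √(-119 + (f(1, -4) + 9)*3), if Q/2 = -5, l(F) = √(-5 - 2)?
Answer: √(-92 - 15*I*√7) ≈ 2.0242 - 9.8029*I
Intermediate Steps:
l(F) = I*√7 (l(F) = √(-7) = I*√7)
Q = -10 (Q = 2*(-5) = -10)
f(d, r) = -5*I*√7 (f(d, r) = (-10 + 5)*(I*√7 + 0) = -5*I*√7)
√(-119 + (f(1, -4) + 9)*3) = √(-119 + (-5*I*√7 + 9)*3) = √(-119 + (9 - 5*I*√7)*3) = √(-119 + (27 - 15*I*√7)) = √(-92 - 15*I*√7)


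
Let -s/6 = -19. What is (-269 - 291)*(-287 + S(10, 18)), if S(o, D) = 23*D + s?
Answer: -134960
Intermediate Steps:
s = 114 (s = -6*(-19) = 114)
S(o, D) = 114 + 23*D (S(o, D) = 23*D + 114 = 114 + 23*D)
(-269 - 291)*(-287 + S(10, 18)) = (-269 - 291)*(-287 + (114 + 23*18)) = -560*(-287 + (114 + 414)) = -560*(-287 + 528) = -560*241 = -134960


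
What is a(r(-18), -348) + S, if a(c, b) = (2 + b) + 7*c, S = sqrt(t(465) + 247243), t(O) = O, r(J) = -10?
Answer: -416 + 2*sqrt(61927) ≈ 81.703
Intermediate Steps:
S = 2*sqrt(61927) (S = sqrt(465 + 247243) = sqrt(247708) = 2*sqrt(61927) ≈ 497.70)
a(c, b) = 2 + b + 7*c
a(r(-18), -348) + S = (2 - 348 + 7*(-10)) + 2*sqrt(61927) = (2 - 348 - 70) + 2*sqrt(61927) = -416 + 2*sqrt(61927)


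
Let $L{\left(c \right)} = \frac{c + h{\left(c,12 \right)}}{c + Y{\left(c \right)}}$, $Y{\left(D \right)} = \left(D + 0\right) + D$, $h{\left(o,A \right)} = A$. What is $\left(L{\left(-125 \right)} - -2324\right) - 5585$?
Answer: $- \frac{1222762}{375} \approx -3260.7$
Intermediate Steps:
$Y{\left(D \right)} = 2 D$ ($Y{\left(D \right)} = D + D = 2 D$)
$L{\left(c \right)} = \frac{12 + c}{3 c}$ ($L{\left(c \right)} = \frac{c + 12}{c + 2 c} = \frac{12 + c}{3 c}$)
$\left(L{\left(-125 \right)} - -2324\right) - 5585 = \left(\frac{12 - 125}{3 \left(-125\right)} - -2324\right) - 5585 = \left(\frac{1}{3} \left(- \frac{1}{125}\right) \left(-113\right) + \left(2345 - 21\right)\right) - 5585 = \left(\frac{113}{375} + 2324\right) - 5585 = \frac{871613}{375} - 5585 = - \frac{1222762}{375}$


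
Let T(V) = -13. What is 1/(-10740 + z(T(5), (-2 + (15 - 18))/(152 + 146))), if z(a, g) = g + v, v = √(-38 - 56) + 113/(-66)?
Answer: -259701587277/2789646317988127 - 24176889*I*√94/2789646317988127 ≈ -9.3095e-5 - 8.4026e-8*I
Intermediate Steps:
v = -113/66 + I*√94 (v = √(-94) + 113*(-1/66) = I*√94 - 113/66 = -113/66 + I*√94 ≈ -1.7121 + 9.6954*I)
z(a, g) = -113/66 + g + I*√94 (z(a, g) = g + (-113/66 + I*√94) = -113/66 + g + I*√94)
1/(-10740 + z(T(5), (-2 + (15 - 18))/(152 + 146))) = 1/(-10740 + (-113/66 + (-2 + (15 - 18))/(152 + 146) + I*√94)) = 1/(-10740 + (-113/66 + (-2 - 3)/298 + I*√94)) = 1/(-10740 + (-113/66 - 5*1/298 + I*√94)) = 1/(-10740 + (-113/66 - 5/298 + I*√94)) = 1/(-10740 + (-8501/4917 + I*√94)) = 1/(-52817081/4917 + I*√94)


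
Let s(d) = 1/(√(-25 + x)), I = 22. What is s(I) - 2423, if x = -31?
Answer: -2423 - I*√14/28 ≈ -2423.0 - 0.13363*I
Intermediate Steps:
s(d) = -I*√14/28 (s(d) = 1/(√(-25 - 31)) = 1/(√(-56)) = 1/(2*I*√14) = -I*√14/28)
s(I) - 2423 = -I*√14/28 - 2423 = -2423 - I*√14/28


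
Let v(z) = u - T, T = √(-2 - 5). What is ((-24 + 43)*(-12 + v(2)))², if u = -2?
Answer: 68229 + 10108*I*√7 ≈ 68229.0 + 26743.0*I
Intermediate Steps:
T = I*√7 (T = √(-7) = I*√7 ≈ 2.6458*I)
v(z) = -2 - I*√7
((-24 + 43)*(-12 + v(2)))² = ((-24 + 43)*(-12 + (-2 - I*√7)))² = (19*(-14 - I*√7))² = (-266 - 19*I*√7)²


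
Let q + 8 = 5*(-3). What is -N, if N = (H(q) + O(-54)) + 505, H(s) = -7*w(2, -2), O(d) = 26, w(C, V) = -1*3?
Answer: -552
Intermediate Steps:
w(C, V) = -3
q = -23 (q = -8 + 5*(-3) = -8 - 15 = -23)
H(s) = 21 (H(s) = -7*(-3) = 21)
N = 552 (N = (21 + 26) + 505 = 47 + 505 = 552)
-N = -1*552 = -552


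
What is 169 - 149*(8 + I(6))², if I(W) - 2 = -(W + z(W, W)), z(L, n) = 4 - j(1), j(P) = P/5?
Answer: 4076/25 ≈ 163.04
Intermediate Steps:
j(P) = P/5 (j(P) = P*(⅕) = P/5)
z(L, n) = 19/5 (z(L, n) = 4 - 1/5 = 4 - 1*⅕ = 4 - ⅕ = 19/5)
I(W) = -9/5 - W (I(W) = 2 - (W + 19/5) = 2 - (19/5 + W) = 2 + (-19/5 - W) = -9/5 - W)
169 - 149*(8 + I(6))² = 169 - 149*(8 + (-9/5 - 1*6))² = 169 - 149*(8 + (-9/5 - 6))² = 169 - 149*(8 - 39/5)² = 169 - 149*(⅕)² = 169 - 149*1/25 = 169 - 149/25 = 4076/25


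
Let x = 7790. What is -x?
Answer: -7790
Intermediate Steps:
-x = -1*7790 = -7790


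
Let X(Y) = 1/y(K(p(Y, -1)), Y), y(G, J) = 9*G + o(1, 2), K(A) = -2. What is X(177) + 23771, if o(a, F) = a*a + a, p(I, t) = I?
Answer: 380335/16 ≈ 23771.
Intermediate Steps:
o(a, F) = a + a**2 (o(a, F) = a**2 + a = a + a**2)
y(G, J) = 2 + 9*G (y(G, J) = 9*G + 1*(1 + 1) = 9*G + 1*2 = 9*G + 2 = 2 + 9*G)
X(Y) = -1/16 (X(Y) = 1/(2 + 9*(-2)) = 1/(2 - 18) = 1/(-16) = -1/16)
X(177) + 23771 = -1/16 + 23771 = 380335/16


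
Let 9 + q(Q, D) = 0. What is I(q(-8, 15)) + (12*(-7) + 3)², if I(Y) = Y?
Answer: 6552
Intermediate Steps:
q(Q, D) = -9 (q(Q, D) = -9 + 0 = -9)
I(q(-8, 15)) + (12*(-7) + 3)² = -9 + (12*(-7) + 3)² = -9 + (-84 + 3)² = -9 + (-81)² = -9 + 6561 = 6552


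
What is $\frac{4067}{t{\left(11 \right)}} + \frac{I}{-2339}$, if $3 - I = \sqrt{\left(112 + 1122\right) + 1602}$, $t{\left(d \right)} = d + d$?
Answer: $\frac{9512647}{51458} + \frac{2 \sqrt{709}}{2339} \approx 184.89$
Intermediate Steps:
$t{\left(d \right)} = 2 d$
$I = 3 - 2 \sqrt{709}$ ($I = 3 - \sqrt{\left(112 + 1122\right) + 1602} = 3 - \sqrt{1234 + 1602} = 3 - \sqrt{2836} = 3 - 2 \sqrt{709} \approx -50.254$)
$\frac{4067}{t{\left(11 \right)}} + \frac{I}{-2339} = \frac{4067}{2 \cdot 11} + \frac{3 - 2 \sqrt{709}}{-2339} = \frac{4067}{22} + \left(3 - 2 \sqrt{709}\right) \left(- \frac{1}{2339}\right) = 4067 \cdot \frac{1}{22} - \left(\frac{3}{2339} - \frac{2 \sqrt{709}}{2339}\right) = \frac{4067}{22} - \left(\frac{3}{2339} - \frac{2 \sqrt{709}}{2339}\right) = \frac{9512647}{51458} + \frac{2 \sqrt{709}}{2339}$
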